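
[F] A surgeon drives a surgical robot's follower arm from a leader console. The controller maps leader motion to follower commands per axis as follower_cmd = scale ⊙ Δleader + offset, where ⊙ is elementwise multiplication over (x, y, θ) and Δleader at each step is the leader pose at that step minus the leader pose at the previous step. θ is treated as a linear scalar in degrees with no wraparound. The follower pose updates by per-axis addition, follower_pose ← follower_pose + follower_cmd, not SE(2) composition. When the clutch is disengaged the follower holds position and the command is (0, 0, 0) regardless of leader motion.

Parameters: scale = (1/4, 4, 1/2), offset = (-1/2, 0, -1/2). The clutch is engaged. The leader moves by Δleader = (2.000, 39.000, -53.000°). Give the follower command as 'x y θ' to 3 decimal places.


axis x: 1/4·2.000 + -1/2 = 0.000
axis y: 4·39.000 + 0 = 156.000
axis θ: 1/2·-53.000 + -1/2 = -27.000

0.000 156.000 -27.000


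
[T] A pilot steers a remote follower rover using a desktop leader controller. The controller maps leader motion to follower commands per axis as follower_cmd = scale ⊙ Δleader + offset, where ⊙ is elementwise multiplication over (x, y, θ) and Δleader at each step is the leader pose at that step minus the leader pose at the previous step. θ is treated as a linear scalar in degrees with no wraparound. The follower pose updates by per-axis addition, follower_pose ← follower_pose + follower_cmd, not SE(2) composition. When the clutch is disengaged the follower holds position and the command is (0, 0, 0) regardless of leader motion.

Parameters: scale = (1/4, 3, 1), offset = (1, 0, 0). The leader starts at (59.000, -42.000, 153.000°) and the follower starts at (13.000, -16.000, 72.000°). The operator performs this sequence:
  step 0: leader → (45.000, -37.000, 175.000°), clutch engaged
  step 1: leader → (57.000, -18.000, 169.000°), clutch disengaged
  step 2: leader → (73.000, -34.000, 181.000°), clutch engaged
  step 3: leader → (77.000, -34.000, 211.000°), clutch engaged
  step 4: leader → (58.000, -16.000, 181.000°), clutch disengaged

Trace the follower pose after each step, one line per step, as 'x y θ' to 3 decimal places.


step 0: Δleader=(-14.000, 5.000, 22.000°), engaged; cmd=(-2.500, 15.000, 22.000°) → follower=(10.500, -1.000, 94.000°)
step 1: Δleader=(12.000, 19.000, -6.000°), disengaged; cmd=(0,0,0) → follower holds at (10.500, -1.000, 94.000°)
step 2: Δleader=(16.000, -16.000, 12.000°), engaged; cmd=(5.000, -48.000, 12.000°) → follower=(15.500, -49.000, 106.000°)
step 3: Δleader=(4.000, 0.000, 30.000°), engaged; cmd=(2.000, 0.000, 30.000°) → follower=(17.500, -49.000, 136.000°)
step 4: Δleader=(-19.000, 18.000, -30.000°), disengaged; cmd=(0,0,0) → follower holds at (17.500, -49.000, 136.000°)

10.500 -1.000 94.000
10.500 -1.000 94.000
15.500 -49.000 106.000
17.500 -49.000 136.000
17.500 -49.000 136.000


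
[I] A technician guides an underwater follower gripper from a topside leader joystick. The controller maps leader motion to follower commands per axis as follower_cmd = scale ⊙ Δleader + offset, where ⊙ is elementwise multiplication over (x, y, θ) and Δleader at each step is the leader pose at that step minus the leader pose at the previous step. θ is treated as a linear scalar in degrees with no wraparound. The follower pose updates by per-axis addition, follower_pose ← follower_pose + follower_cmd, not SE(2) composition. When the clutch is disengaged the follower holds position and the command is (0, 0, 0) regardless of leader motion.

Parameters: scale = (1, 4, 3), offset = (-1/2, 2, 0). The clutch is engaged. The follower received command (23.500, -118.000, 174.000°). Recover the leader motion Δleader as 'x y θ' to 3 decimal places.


24.000 -30.000 58.000

axis x: (23.500 − -1/2) / (1) = 24.000
axis y: (-118.000 − 2) / (4) = -30.000
axis θ: (174.000 − 0) / (3) = 58.000


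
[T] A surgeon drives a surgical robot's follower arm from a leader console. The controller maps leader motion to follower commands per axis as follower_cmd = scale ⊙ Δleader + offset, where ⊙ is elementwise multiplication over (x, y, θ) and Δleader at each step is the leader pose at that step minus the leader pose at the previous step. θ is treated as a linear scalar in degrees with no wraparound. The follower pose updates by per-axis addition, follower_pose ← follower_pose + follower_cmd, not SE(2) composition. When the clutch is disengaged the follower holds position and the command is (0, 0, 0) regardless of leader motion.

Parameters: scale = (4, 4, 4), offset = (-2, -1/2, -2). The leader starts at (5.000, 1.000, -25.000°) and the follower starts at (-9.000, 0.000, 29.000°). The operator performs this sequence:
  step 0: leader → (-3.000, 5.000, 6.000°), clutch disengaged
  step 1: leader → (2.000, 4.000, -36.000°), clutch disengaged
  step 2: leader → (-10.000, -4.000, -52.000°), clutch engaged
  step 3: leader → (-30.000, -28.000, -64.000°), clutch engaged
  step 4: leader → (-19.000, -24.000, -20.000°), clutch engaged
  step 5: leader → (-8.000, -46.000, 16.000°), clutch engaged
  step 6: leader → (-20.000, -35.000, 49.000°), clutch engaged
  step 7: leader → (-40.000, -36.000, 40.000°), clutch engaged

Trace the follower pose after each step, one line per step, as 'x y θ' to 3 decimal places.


step 0: Δleader=(-8.000, 4.000, 31.000°), disengaged; cmd=(0,0,0) → follower holds at (-9.000, 0.000, 29.000°)
step 1: Δleader=(5.000, -1.000, -42.000°), disengaged; cmd=(0,0,0) → follower holds at (-9.000, 0.000, 29.000°)
step 2: Δleader=(-12.000, -8.000, -16.000°), engaged; cmd=(-50.000, -32.500, -66.000°) → follower=(-59.000, -32.500, -37.000°)
step 3: Δleader=(-20.000, -24.000, -12.000°), engaged; cmd=(-82.000, -96.500, -50.000°) → follower=(-141.000, -129.000, -87.000°)
step 4: Δleader=(11.000, 4.000, 44.000°), engaged; cmd=(42.000, 15.500, 174.000°) → follower=(-99.000, -113.500, 87.000°)
step 5: Δleader=(11.000, -22.000, 36.000°), engaged; cmd=(42.000, -88.500, 142.000°) → follower=(-57.000, -202.000, 229.000°)
step 6: Δleader=(-12.000, 11.000, 33.000°), engaged; cmd=(-50.000, 43.500, 130.000°) → follower=(-107.000, -158.500, 359.000°)
step 7: Δleader=(-20.000, -1.000, -9.000°), engaged; cmd=(-82.000, -4.500, -38.000°) → follower=(-189.000, -163.000, 321.000°)

-9.000 0.000 29.000
-9.000 0.000 29.000
-59.000 -32.500 -37.000
-141.000 -129.000 -87.000
-99.000 -113.500 87.000
-57.000 -202.000 229.000
-107.000 -158.500 359.000
-189.000 -163.000 321.000


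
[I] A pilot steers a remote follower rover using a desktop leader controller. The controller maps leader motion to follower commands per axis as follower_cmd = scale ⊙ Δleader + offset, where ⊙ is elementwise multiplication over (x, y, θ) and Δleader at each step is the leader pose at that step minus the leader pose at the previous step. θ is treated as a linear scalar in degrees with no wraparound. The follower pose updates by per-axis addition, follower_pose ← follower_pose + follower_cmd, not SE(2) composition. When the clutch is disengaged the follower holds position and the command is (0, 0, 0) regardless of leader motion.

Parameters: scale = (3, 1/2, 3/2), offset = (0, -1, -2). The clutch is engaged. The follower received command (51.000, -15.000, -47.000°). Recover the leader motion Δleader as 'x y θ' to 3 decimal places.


axis x: (51.000 − 0) / (3) = 17.000
axis y: (-15.000 − -1) / (1/2) = -28.000
axis θ: (-47.000 − -2) / (3/2) = -30.000

17.000 -28.000 -30.000


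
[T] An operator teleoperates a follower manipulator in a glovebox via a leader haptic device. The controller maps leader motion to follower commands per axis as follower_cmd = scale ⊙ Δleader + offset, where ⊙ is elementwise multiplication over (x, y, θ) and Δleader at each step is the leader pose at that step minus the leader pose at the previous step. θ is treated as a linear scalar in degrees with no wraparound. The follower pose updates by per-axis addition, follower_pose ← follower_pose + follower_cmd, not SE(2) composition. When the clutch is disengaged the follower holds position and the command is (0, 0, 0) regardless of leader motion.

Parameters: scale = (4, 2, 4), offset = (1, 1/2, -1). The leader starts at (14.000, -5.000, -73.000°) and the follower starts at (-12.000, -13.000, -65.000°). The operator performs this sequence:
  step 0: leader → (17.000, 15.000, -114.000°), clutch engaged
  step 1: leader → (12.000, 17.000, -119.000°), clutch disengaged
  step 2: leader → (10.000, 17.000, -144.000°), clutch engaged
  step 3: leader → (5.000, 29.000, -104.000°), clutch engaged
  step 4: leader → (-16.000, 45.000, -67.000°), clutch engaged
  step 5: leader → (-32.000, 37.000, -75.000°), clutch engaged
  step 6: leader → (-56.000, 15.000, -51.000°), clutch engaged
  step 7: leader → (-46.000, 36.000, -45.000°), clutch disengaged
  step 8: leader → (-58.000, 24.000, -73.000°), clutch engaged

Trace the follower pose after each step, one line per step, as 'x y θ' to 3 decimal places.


step 0: Δleader=(3.000, 20.000, -41.000°), engaged; cmd=(13.000, 40.500, -165.000°) → follower=(1.000, 27.500, -230.000°)
step 1: Δleader=(-5.000, 2.000, -5.000°), disengaged; cmd=(0,0,0) → follower holds at (1.000, 27.500, -230.000°)
step 2: Δleader=(-2.000, 0.000, -25.000°), engaged; cmd=(-7.000, 0.500, -101.000°) → follower=(-6.000, 28.000, -331.000°)
step 3: Δleader=(-5.000, 12.000, 40.000°), engaged; cmd=(-19.000, 24.500, 159.000°) → follower=(-25.000, 52.500, -172.000°)
step 4: Δleader=(-21.000, 16.000, 37.000°), engaged; cmd=(-83.000, 32.500, 147.000°) → follower=(-108.000, 85.000, -25.000°)
step 5: Δleader=(-16.000, -8.000, -8.000°), engaged; cmd=(-63.000, -15.500, -33.000°) → follower=(-171.000, 69.500, -58.000°)
step 6: Δleader=(-24.000, -22.000, 24.000°), engaged; cmd=(-95.000, -43.500, 95.000°) → follower=(-266.000, 26.000, 37.000°)
step 7: Δleader=(10.000, 21.000, 6.000°), disengaged; cmd=(0,0,0) → follower holds at (-266.000, 26.000, 37.000°)
step 8: Δleader=(-12.000, -12.000, -28.000°), engaged; cmd=(-47.000, -23.500, -113.000°) → follower=(-313.000, 2.500, -76.000°)

1.000 27.500 -230.000
1.000 27.500 -230.000
-6.000 28.000 -331.000
-25.000 52.500 -172.000
-108.000 85.000 -25.000
-171.000 69.500 -58.000
-266.000 26.000 37.000
-266.000 26.000 37.000
-313.000 2.500 -76.000


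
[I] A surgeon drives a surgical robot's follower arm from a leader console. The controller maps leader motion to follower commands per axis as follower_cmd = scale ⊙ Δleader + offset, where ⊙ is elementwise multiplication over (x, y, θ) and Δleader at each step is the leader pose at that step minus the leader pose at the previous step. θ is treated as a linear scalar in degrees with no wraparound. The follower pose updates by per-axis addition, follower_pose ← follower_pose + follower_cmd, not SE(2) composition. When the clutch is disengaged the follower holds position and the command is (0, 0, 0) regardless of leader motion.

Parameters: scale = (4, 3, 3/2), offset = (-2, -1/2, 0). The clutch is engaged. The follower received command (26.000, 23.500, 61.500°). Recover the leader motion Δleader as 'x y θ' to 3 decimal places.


7.000 8.000 41.000

axis x: (26.000 − -2) / (4) = 7.000
axis y: (23.500 − -1/2) / (3) = 8.000
axis θ: (61.500 − 0) / (3/2) = 41.000


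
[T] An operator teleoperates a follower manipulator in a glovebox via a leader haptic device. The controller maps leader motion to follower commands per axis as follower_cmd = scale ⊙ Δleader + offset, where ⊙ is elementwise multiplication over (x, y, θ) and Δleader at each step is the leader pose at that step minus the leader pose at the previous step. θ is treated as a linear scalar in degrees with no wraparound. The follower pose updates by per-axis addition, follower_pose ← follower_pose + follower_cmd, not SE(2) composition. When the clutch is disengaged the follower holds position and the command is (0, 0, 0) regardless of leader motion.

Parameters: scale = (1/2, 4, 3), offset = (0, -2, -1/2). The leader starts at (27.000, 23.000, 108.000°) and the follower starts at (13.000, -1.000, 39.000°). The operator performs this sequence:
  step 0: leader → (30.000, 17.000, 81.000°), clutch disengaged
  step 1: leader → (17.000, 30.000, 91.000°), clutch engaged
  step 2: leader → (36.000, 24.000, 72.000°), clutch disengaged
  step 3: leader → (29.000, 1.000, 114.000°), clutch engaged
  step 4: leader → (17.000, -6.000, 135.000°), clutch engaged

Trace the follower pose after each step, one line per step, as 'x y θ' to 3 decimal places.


13.000 -1.000 39.000
6.500 49.000 68.500
6.500 49.000 68.500
3.000 -45.000 194.000
-3.000 -75.000 256.500

step 0: Δleader=(3.000, -6.000, -27.000°), disengaged; cmd=(0,0,0) → follower holds at (13.000, -1.000, 39.000°)
step 1: Δleader=(-13.000, 13.000, 10.000°), engaged; cmd=(-6.500, 50.000, 29.500°) → follower=(6.500, 49.000, 68.500°)
step 2: Δleader=(19.000, -6.000, -19.000°), disengaged; cmd=(0,0,0) → follower holds at (6.500, 49.000, 68.500°)
step 3: Δleader=(-7.000, -23.000, 42.000°), engaged; cmd=(-3.500, -94.000, 125.500°) → follower=(3.000, -45.000, 194.000°)
step 4: Δleader=(-12.000, -7.000, 21.000°), engaged; cmd=(-6.000, -30.000, 62.500°) → follower=(-3.000, -75.000, 256.500°)


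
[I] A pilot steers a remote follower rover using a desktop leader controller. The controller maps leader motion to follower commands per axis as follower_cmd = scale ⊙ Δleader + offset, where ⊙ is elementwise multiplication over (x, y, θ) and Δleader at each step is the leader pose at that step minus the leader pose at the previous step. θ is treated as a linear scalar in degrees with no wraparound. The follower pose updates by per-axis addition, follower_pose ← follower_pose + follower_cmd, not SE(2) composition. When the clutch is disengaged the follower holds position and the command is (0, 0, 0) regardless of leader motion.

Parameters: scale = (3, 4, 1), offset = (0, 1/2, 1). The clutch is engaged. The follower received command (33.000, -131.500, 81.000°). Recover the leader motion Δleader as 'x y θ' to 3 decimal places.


11.000 -33.000 80.000

axis x: (33.000 − 0) / (3) = 11.000
axis y: (-131.500 − 1/2) / (4) = -33.000
axis θ: (81.000 − 1) / (1) = 80.000


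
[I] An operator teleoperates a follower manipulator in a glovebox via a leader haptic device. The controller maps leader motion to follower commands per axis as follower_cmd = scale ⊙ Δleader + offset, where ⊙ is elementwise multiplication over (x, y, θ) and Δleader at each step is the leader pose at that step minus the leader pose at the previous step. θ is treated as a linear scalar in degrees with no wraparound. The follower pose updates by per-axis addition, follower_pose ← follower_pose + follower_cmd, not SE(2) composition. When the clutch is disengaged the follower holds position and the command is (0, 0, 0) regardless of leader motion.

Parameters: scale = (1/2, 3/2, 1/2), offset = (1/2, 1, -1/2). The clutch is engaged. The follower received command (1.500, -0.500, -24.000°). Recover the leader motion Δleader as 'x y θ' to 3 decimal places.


2.000 -1.000 -47.000

axis x: (1.500 − 1/2) / (1/2) = 2.000
axis y: (-0.500 − 1) / (3/2) = -1.000
axis θ: (-24.000 − -1/2) / (1/2) = -47.000


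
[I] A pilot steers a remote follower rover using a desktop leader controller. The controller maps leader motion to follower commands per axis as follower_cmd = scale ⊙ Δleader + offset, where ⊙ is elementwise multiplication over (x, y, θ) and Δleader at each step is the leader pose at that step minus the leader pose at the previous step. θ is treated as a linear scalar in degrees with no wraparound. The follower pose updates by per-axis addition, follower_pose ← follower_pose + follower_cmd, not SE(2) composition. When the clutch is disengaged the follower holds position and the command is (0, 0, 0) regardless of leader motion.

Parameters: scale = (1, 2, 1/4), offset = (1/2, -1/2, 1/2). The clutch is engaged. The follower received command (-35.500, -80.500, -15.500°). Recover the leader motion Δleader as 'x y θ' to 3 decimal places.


-36.000 -40.000 -64.000

axis x: (-35.500 − 1/2) / (1) = -36.000
axis y: (-80.500 − -1/2) / (2) = -40.000
axis θ: (-15.500 − 1/2) / (1/4) = -64.000


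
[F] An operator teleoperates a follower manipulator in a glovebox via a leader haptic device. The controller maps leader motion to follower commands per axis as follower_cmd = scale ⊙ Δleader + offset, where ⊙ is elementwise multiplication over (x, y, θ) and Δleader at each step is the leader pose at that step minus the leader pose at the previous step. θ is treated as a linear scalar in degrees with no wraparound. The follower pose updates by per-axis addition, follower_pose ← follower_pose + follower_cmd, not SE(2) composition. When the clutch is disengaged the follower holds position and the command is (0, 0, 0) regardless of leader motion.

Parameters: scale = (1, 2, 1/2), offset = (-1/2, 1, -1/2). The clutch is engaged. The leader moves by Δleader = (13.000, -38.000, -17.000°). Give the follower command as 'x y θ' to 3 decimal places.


12.500 -75.000 -9.000

axis x: 1·13.000 + -1/2 = 12.500
axis y: 2·-38.000 + 1 = -75.000
axis θ: 1/2·-17.000 + -1/2 = -9.000


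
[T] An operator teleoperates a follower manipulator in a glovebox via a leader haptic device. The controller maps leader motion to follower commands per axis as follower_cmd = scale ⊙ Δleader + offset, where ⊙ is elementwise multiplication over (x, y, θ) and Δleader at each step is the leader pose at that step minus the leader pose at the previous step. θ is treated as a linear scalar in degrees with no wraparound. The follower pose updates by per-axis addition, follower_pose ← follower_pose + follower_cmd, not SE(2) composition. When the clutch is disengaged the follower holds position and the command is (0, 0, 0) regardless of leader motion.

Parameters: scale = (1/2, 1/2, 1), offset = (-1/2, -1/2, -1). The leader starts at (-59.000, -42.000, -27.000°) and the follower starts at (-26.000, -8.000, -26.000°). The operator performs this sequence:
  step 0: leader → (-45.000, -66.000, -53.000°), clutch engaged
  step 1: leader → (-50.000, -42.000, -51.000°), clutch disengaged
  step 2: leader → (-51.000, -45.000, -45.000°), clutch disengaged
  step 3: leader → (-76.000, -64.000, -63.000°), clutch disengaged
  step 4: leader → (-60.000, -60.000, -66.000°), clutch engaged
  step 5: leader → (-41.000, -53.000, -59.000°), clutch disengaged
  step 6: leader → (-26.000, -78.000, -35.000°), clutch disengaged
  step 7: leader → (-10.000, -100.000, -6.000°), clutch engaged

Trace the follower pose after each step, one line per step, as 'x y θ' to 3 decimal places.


-19.500 -20.500 -53.000
-19.500 -20.500 -53.000
-19.500 -20.500 -53.000
-19.500 -20.500 -53.000
-12.000 -19.000 -57.000
-12.000 -19.000 -57.000
-12.000 -19.000 -57.000
-4.500 -30.500 -29.000

step 0: Δleader=(14.000, -24.000, -26.000°), engaged; cmd=(6.500, -12.500, -27.000°) → follower=(-19.500, -20.500, -53.000°)
step 1: Δleader=(-5.000, 24.000, 2.000°), disengaged; cmd=(0,0,0) → follower holds at (-19.500, -20.500, -53.000°)
step 2: Δleader=(-1.000, -3.000, 6.000°), disengaged; cmd=(0,0,0) → follower holds at (-19.500, -20.500, -53.000°)
step 3: Δleader=(-25.000, -19.000, -18.000°), disengaged; cmd=(0,0,0) → follower holds at (-19.500, -20.500, -53.000°)
step 4: Δleader=(16.000, 4.000, -3.000°), engaged; cmd=(7.500, 1.500, -4.000°) → follower=(-12.000, -19.000, -57.000°)
step 5: Δleader=(19.000, 7.000, 7.000°), disengaged; cmd=(0,0,0) → follower holds at (-12.000, -19.000, -57.000°)
step 6: Δleader=(15.000, -25.000, 24.000°), disengaged; cmd=(0,0,0) → follower holds at (-12.000, -19.000, -57.000°)
step 7: Δleader=(16.000, -22.000, 29.000°), engaged; cmd=(7.500, -11.500, 28.000°) → follower=(-4.500, -30.500, -29.000°)


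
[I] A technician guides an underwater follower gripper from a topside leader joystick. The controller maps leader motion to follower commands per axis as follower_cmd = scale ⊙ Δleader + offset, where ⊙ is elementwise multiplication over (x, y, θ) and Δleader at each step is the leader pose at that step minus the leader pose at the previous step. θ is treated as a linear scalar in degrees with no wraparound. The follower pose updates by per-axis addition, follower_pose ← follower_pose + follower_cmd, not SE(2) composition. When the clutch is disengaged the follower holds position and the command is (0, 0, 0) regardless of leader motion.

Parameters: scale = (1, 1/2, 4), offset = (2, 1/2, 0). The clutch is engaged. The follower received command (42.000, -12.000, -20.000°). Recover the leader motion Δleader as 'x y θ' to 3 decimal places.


axis x: (42.000 − 2) / (1) = 40.000
axis y: (-12.000 − 1/2) / (1/2) = -25.000
axis θ: (-20.000 − 0) / (4) = -5.000

40.000 -25.000 -5.000


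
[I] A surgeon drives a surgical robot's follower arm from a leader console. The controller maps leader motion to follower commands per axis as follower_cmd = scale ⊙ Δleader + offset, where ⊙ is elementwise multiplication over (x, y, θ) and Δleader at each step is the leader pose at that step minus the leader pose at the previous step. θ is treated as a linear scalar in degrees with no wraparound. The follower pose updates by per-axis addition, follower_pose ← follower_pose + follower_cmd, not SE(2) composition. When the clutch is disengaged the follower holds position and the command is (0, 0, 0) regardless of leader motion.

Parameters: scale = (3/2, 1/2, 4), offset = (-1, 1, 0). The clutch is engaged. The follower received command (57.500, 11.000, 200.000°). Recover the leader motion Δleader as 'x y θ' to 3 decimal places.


39.000 20.000 50.000

axis x: (57.500 − -1) / (3/2) = 39.000
axis y: (11.000 − 1) / (1/2) = 20.000
axis θ: (200.000 − 0) / (4) = 50.000


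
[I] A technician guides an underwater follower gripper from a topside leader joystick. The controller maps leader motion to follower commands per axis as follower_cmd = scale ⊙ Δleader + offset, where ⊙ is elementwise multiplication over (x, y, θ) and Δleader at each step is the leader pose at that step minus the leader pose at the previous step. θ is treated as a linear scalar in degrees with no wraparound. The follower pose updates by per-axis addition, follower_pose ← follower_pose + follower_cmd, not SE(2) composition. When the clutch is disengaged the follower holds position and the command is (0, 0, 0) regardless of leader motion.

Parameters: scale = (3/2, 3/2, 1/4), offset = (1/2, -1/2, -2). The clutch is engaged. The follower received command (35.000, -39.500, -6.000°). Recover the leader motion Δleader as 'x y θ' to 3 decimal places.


23.000 -26.000 -16.000

axis x: (35.000 − 1/2) / (3/2) = 23.000
axis y: (-39.500 − -1/2) / (3/2) = -26.000
axis θ: (-6.000 − -2) / (1/4) = -16.000


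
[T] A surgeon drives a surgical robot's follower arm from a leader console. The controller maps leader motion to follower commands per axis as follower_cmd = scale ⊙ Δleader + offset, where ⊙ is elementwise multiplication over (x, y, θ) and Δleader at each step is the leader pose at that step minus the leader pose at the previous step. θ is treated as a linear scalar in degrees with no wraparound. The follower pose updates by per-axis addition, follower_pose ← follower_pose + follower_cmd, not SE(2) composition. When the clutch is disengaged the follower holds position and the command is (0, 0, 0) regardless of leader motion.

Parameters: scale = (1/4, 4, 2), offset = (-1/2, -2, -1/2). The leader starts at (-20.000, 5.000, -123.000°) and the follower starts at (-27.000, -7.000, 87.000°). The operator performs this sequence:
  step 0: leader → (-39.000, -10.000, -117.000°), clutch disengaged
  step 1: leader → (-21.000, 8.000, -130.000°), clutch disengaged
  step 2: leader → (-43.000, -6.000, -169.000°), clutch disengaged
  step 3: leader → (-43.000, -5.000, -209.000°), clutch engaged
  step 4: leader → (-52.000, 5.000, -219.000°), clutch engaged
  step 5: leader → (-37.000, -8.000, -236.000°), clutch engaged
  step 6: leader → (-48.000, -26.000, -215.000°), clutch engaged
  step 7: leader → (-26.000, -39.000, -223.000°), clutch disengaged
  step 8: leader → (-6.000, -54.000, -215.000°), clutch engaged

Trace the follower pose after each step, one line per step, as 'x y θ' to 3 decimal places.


step 0: Δleader=(-19.000, -15.000, 6.000°), disengaged; cmd=(0,0,0) → follower holds at (-27.000, -7.000, 87.000°)
step 1: Δleader=(18.000, 18.000, -13.000°), disengaged; cmd=(0,0,0) → follower holds at (-27.000, -7.000, 87.000°)
step 2: Δleader=(-22.000, -14.000, -39.000°), disengaged; cmd=(0,0,0) → follower holds at (-27.000, -7.000, 87.000°)
step 3: Δleader=(0.000, 1.000, -40.000°), engaged; cmd=(-0.500, 2.000, -80.500°) → follower=(-27.500, -5.000, 6.500°)
step 4: Δleader=(-9.000, 10.000, -10.000°), engaged; cmd=(-2.750, 38.000, -20.500°) → follower=(-30.250, 33.000, -14.000°)
step 5: Δleader=(15.000, -13.000, -17.000°), engaged; cmd=(3.250, -54.000, -34.500°) → follower=(-27.000, -21.000, -48.500°)
step 6: Δleader=(-11.000, -18.000, 21.000°), engaged; cmd=(-3.250, -74.000, 41.500°) → follower=(-30.250, -95.000, -7.000°)
step 7: Δleader=(22.000, -13.000, -8.000°), disengaged; cmd=(0,0,0) → follower holds at (-30.250, -95.000, -7.000°)
step 8: Δleader=(20.000, -15.000, 8.000°), engaged; cmd=(4.500, -62.000, 15.500°) → follower=(-25.750, -157.000, 8.500°)

-27.000 -7.000 87.000
-27.000 -7.000 87.000
-27.000 -7.000 87.000
-27.500 -5.000 6.500
-30.250 33.000 -14.000
-27.000 -21.000 -48.500
-30.250 -95.000 -7.000
-30.250 -95.000 -7.000
-25.750 -157.000 8.500


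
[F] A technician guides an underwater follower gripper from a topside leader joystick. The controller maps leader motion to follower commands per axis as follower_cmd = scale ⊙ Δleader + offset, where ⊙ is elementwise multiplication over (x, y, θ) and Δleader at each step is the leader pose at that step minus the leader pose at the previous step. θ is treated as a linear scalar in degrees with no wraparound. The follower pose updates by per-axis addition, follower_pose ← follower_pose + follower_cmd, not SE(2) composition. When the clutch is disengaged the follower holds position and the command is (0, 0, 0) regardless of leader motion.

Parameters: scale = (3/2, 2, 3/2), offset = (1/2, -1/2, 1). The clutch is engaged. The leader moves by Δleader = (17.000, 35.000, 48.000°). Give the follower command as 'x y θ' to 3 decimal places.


axis x: 3/2·17.000 + 1/2 = 26.000
axis y: 2·35.000 + -1/2 = 69.500
axis θ: 3/2·48.000 + 1 = 73.000

26.000 69.500 73.000


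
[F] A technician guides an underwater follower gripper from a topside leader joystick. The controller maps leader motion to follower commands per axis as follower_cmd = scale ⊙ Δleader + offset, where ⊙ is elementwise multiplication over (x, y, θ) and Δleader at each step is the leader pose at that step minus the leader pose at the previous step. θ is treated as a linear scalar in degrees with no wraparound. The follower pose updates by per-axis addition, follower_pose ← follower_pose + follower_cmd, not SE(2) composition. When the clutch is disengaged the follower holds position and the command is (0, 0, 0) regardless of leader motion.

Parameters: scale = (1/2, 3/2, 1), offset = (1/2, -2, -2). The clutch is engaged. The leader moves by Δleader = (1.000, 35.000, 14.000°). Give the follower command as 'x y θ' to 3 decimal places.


1.000 50.500 12.000

axis x: 1/2·1.000 + 1/2 = 1.000
axis y: 3/2·35.000 + -2 = 50.500
axis θ: 1·14.000 + -2 = 12.000


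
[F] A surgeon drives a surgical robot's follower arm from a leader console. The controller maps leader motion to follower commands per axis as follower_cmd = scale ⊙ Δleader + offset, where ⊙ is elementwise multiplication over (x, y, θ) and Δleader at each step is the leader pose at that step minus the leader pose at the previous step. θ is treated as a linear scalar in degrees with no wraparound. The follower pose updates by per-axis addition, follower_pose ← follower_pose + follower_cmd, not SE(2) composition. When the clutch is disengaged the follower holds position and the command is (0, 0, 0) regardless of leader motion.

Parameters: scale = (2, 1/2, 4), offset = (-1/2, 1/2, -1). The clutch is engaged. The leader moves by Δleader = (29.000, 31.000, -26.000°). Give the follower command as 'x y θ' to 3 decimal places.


57.500 16.000 -105.000

axis x: 2·29.000 + -1/2 = 57.500
axis y: 1/2·31.000 + 1/2 = 16.000
axis θ: 4·-26.000 + -1 = -105.000


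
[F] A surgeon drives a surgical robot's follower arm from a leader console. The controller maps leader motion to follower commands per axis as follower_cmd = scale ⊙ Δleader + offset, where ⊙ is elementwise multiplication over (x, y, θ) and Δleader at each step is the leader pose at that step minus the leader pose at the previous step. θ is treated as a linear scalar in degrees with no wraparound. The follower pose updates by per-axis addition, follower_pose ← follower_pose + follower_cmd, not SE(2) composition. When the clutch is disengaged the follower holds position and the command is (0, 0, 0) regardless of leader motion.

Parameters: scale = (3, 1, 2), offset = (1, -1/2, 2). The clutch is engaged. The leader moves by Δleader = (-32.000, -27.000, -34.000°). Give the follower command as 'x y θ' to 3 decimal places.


-95.000 -27.500 -66.000

axis x: 3·-32.000 + 1 = -95.000
axis y: 1·-27.000 + -1/2 = -27.500
axis θ: 2·-34.000 + 2 = -66.000


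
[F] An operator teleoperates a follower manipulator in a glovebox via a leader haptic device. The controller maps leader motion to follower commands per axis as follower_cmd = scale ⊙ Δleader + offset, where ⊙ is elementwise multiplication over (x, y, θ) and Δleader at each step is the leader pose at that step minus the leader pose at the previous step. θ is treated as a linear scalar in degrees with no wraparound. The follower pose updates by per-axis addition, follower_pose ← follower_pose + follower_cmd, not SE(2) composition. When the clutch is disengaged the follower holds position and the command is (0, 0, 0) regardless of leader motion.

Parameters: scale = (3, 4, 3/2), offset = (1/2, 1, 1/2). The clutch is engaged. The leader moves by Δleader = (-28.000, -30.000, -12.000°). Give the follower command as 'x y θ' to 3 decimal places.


-83.500 -119.000 -17.500

axis x: 3·-28.000 + 1/2 = -83.500
axis y: 4·-30.000 + 1 = -119.000
axis θ: 3/2·-12.000 + 1/2 = -17.500


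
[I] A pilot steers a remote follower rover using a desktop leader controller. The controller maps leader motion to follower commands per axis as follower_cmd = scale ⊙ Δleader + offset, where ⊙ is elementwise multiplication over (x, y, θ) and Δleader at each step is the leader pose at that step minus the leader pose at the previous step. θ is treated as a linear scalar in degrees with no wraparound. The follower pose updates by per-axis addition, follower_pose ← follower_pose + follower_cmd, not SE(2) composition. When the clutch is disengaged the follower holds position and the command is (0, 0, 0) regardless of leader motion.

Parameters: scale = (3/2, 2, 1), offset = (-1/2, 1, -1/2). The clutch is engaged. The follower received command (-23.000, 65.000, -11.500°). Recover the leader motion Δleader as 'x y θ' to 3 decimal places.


axis x: (-23.000 − -1/2) / (3/2) = -15.000
axis y: (65.000 − 1) / (2) = 32.000
axis θ: (-11.500 − -1/2) / (1) = -11.000

-15.000 32.000 -11.000


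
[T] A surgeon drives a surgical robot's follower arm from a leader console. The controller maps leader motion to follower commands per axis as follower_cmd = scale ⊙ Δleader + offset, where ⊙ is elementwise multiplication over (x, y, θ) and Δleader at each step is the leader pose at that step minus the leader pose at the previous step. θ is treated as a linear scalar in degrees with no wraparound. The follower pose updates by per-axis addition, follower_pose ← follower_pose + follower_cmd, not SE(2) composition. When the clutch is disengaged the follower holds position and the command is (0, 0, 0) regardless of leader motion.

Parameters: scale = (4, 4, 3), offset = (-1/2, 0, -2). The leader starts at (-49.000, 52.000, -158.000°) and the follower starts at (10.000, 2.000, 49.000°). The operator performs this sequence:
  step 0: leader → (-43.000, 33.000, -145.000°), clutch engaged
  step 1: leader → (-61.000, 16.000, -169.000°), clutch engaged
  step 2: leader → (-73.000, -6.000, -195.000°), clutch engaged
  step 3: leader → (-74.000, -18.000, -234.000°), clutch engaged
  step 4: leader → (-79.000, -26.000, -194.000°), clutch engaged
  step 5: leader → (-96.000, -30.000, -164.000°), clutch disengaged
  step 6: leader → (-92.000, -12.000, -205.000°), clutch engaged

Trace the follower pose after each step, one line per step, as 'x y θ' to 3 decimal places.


33.500 -74.000 86.000
-39.000 -142.000 12.000
-87.500 -230.000 -68.000
-92.000 -278.000 -187.000
-112.500 -310.000 -69.000
-112.500 -310.000 -69.000
-97.000 -238.000 -194.000

step 0: Δleader=(6.000, -19.000, 13.000°), engaged; cmd=(23.500, -76.000, 37.000°) → follower=(33.500, -74.000, 86.000°)
step 1: Δleader=(-18.000, -17.000, -24.000°), engaged; cmd=(-72.500, -68.000, -74.000°) → follower=(-39.000, -142.000, 12.000°)
step 2: Δleader=(-12.000, -22.000, -26.000°), engaged; cmd=(-48.500, -88.000, -80.000°) → follower=(-87.500, -230.000, -68.000°)
step 3: Δleader=(-1.000, -12.000, -39.000°), engaged; cmd=(-4.500, -48.000, -119.000°) → follower=(-92.000, -278.000, -187.000°)
step 4: Δleader=(-5.000, -8.000, 40.000°), engaged; cmd=(-20.500, -32.000, 118.000°) → follower=(-112.500, -310.000, -69.000°)
step 5: Δleader=(-17.000, -4.000, 30.000°), disengaged; cmd=(0,0,0) → follower holds at (-112.500, -310.000, -69.000°)
step 6: Δleader=(4.000, 18.000, -41.000°), engaged; cmd=(15.500, 72.000, -125.000°) → follower=(-97.000, -238.000, -194.000°)


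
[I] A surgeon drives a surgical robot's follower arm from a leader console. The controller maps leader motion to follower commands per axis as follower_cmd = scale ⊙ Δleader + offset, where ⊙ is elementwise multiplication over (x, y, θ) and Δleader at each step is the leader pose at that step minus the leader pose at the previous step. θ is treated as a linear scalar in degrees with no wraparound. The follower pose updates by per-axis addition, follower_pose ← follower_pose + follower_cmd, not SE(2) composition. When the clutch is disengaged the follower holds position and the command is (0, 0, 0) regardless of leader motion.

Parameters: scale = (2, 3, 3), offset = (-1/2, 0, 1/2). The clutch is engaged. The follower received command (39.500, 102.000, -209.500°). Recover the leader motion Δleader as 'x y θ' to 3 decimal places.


axis x: (39.500 − -1/2) / (2) = 20.000
axis y: (102.000 − 0) / (3) = 34.000
axis θ: (-209.500 − 1/2) / (3) = -70.000

20.000 34.000 -70.000


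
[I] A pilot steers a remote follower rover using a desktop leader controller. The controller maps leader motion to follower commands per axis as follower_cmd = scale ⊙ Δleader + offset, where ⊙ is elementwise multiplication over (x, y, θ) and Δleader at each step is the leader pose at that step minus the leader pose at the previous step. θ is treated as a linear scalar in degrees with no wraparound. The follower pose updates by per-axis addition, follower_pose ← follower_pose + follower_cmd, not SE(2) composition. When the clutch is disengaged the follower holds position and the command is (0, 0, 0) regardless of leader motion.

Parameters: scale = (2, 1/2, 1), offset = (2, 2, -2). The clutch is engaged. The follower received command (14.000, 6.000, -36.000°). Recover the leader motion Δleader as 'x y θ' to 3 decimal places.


6.000 8.000 -34.000

axis x: (14.000 − 2) / (2) = 6.000
axis y: (6.000 − 2) / (1/2) = 8.000
axis θ: (-36.000 − -2) / (1) = -34.000


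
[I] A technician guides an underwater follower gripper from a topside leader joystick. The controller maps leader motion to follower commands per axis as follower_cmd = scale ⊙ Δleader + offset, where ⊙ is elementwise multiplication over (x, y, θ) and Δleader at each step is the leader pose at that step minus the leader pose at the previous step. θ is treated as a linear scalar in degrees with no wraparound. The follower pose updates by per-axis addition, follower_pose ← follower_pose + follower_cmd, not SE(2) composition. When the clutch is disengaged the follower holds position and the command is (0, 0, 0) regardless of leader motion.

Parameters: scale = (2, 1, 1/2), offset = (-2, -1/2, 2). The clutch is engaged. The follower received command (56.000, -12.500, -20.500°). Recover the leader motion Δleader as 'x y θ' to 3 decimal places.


axis x: (56.000 − -2) / (2) = 29.000
axis y: (-12.500 − -1/2) / (1) = -12.000
axis θ: (-20.500 − 2) / (1/2) = -45.000

29.000 -12.000 -45.000


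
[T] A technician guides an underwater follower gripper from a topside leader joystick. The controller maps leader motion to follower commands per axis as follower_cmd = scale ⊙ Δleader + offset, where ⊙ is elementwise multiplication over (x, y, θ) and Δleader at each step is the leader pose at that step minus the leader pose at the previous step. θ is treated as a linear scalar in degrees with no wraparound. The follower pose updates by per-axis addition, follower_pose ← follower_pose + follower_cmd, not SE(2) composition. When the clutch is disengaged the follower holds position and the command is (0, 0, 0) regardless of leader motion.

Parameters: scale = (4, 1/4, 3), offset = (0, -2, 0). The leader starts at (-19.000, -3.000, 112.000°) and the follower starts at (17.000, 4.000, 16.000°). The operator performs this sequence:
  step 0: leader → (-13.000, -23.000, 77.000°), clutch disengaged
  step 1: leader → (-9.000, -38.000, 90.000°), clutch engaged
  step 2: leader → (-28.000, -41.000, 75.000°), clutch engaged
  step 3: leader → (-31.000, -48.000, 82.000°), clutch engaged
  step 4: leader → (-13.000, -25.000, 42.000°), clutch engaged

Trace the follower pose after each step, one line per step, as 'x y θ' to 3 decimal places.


17.000 4.000 16.000
33.000 -1.750 55.000
-43.000 -4.500 10.000
-55.000 -8.250 31.000
17.000 -4.500 -89.000

step 0: Δleader=(6.000, -20.000, -35.000°), disengaged; cmd=(0,0,0) → follower holds at (17.000, 4.000, 16.000°)
step 1: Δleader=(4.000, -15.000, 13.000°), engaged; cmd=(16.000, -5.750, 39.000°) → follower=(33.000, -1.750, 55.000°)
step 2: Δleader=(-19.000, -3.000, -15.000°), engaged; cmd=(-76.000, -2.750, -45.000°) → follower=(-43.000, -4.500, 10.000°)
step 3: Δleader=(-3.000, -7.000, 7.000°), engaged; cmd=(-12.000, -3.750, 21.000°) → follower=(-55.000, -8.250, 31.000°)
step 4: Δleader=(18.000, 23.000, -40.000°), engaged; cmd=(72.000, 3.750, -120.000°) → follower=(17.000, -4.500, -89.000°)


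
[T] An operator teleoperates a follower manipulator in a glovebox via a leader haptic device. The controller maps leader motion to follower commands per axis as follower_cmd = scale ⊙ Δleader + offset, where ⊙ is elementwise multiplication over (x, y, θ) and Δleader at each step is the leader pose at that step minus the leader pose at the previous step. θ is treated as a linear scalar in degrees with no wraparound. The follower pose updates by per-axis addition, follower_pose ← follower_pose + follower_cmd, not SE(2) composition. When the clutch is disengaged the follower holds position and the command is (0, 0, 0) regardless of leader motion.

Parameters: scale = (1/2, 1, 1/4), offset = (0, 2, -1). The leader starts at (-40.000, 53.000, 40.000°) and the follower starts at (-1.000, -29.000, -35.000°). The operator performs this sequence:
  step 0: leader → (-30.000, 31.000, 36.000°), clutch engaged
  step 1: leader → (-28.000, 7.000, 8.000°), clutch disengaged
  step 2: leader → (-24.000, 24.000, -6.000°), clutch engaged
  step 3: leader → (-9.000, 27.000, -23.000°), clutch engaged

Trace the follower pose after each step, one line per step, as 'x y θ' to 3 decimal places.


step 0: Δleader=(10.000, -22.000, -4.000°), engaged; cmd=(5.000, -20.000, -2.000°) → follower=(4.000, -49.000, -37.000°)
step 1: Δleader=(2.000, -24.000, -28.000°), disengaged; cmd=(0,0,0) → follower holds at (4.000, -49.000, -37.000°)
step 2: Δleader=(4.000, 17.000, -14.000°), engaged; cmd=(2.000, 19.000, -4.500°) → follower=(6.000, -30.000, -41.500°)
step 3: Δleader=(15.000, 3.000, -17.000°), engaged; cmd=(7.500, 5.000, -5.250°) → follower=(13.500, -25.000, -46.750°)

4.000 -49.000 -37.000
4.000 -49.000 -37.000
6.000 -30.000 -41.500
13.500 -25.000 -46.750
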